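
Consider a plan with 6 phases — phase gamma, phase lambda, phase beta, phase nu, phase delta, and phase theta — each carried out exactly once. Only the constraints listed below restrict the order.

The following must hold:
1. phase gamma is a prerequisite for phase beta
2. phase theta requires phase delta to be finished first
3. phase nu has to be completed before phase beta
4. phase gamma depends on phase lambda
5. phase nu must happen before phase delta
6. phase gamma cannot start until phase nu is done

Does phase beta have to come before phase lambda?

There is a chain phase lambda → phase gamma → phase beta, which puts phase lambda before phase beta.
So phase beta does not have to come before phase lambda — it cannot.

No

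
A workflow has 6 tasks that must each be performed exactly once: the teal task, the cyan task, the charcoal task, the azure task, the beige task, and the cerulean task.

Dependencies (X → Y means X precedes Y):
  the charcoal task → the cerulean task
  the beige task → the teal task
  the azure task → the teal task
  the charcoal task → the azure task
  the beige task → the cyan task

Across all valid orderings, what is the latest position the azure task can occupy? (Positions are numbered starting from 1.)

The only task forced after the azure task (directly or by a chain) is the teal task.
With 1 mandatory successor out of 6 tasks total, the latest slot for the azure task is 6−1 = 5, and it's reachable by doing all non-successors before the azure task.

5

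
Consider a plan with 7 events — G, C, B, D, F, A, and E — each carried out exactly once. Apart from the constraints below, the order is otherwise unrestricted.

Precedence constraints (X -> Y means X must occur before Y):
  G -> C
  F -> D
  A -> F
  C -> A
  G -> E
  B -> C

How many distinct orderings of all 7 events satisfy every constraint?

11

2 events have no prerequisites (G, B), so any of them could come first.
Counting all ways to extend the partial order to a total order gives 11.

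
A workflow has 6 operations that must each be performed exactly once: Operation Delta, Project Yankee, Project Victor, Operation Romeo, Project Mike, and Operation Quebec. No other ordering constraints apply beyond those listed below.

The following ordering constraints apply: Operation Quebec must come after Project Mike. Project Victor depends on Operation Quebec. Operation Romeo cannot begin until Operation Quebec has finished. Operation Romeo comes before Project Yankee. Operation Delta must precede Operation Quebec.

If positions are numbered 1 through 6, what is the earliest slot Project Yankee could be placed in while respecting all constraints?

The operations that are forced before Project Yankee, directly or transitively, are Operation Delta, Operation Romeo, Project Mike, Operation Quebec. That's 4 operations.
So at minimum 4 operations come before Project Yankee, putting Project Yankee no earlier than position 5. That position is achievable by scheduling exactly those predecessors first.

5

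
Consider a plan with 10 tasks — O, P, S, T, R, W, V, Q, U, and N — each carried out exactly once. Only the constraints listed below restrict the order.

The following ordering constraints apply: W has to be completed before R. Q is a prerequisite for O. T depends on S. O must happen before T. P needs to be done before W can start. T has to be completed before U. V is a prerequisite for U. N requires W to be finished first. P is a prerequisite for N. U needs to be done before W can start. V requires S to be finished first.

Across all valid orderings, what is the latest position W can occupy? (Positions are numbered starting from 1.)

8

Following every chain forward from W, the tasks that must come later are R, N — 2 of them.
With 2 mandatory successors out of 10 tasks total, the latest slot for W is 10−2 = 8, and it's reachable by doing all non-successors before W.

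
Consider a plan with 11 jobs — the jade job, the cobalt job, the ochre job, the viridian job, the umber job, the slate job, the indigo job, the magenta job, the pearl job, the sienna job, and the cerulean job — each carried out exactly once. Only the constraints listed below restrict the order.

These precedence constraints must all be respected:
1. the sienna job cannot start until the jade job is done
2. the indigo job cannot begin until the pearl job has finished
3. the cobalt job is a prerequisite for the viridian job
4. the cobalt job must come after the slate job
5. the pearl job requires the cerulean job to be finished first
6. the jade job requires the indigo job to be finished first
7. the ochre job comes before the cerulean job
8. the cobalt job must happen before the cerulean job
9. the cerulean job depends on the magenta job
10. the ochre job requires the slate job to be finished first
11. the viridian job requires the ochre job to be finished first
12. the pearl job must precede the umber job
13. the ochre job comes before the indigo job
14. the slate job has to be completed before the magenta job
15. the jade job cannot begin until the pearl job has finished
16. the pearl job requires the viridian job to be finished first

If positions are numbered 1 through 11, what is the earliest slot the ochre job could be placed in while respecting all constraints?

2

The only job forced before the ochre job (directly or transitively) is the slate job.
So at minimum 1 job comes before the ochre job, putting the ochre job no earlier than position 2. That position is achievable by scheduling exactly that predecessor first.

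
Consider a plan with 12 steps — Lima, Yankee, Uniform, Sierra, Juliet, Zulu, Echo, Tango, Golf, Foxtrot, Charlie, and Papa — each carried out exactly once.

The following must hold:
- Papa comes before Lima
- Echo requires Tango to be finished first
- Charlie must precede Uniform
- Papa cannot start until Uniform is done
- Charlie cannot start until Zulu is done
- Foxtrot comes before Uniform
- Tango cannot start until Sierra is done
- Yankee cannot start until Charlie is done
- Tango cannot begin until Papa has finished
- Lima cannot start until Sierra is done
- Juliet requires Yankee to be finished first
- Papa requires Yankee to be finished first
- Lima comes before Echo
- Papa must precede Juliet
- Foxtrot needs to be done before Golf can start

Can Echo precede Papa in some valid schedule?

The constraints give a chain Papa → Lima → Echo, which forces Papa before Echo.
Hence Echo can never be scheduled before Papa.

No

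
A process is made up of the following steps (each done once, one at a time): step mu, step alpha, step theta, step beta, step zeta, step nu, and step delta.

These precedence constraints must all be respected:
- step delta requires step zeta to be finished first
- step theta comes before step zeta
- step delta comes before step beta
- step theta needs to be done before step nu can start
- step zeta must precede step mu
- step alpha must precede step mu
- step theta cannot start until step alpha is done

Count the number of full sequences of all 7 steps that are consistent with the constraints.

Only step alpha has no prerequisites, so it must go first.
Systematically extending each partial ordering one step at a time and counting, there are 15 complete orderings.

15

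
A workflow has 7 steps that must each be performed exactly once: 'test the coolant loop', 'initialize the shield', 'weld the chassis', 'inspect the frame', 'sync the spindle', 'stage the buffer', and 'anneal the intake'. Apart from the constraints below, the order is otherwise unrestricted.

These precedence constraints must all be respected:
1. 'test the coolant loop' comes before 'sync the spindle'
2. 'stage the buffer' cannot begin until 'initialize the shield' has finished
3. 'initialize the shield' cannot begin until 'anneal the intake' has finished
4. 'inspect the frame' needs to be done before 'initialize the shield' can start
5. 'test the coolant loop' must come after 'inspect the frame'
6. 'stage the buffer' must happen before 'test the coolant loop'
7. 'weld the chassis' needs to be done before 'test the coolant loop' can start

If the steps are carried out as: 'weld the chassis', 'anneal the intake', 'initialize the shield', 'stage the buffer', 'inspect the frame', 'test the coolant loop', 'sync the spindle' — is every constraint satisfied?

Here 'inspect the frame' comes after 'initialize the shield'.
Since 'inspect the frame' is required before 'initialize the shield', the ordering is invalid.

No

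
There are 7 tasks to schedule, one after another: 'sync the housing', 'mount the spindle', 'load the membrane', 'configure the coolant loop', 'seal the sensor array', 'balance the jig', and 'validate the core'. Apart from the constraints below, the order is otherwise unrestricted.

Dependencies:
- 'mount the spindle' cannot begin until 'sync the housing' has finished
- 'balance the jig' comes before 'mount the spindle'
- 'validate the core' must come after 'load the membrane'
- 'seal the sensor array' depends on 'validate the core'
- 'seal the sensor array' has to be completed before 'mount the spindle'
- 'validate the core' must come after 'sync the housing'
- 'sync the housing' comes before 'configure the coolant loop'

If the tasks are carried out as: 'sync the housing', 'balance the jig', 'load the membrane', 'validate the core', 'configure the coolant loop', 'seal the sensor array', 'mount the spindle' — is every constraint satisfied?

Yes

Checking each listed constraint against this order: for instance, 'sync the housing' is in position 1 and 'mount the spindle' in position 7, so that constraint holds — and the remaining constraints check out the same way.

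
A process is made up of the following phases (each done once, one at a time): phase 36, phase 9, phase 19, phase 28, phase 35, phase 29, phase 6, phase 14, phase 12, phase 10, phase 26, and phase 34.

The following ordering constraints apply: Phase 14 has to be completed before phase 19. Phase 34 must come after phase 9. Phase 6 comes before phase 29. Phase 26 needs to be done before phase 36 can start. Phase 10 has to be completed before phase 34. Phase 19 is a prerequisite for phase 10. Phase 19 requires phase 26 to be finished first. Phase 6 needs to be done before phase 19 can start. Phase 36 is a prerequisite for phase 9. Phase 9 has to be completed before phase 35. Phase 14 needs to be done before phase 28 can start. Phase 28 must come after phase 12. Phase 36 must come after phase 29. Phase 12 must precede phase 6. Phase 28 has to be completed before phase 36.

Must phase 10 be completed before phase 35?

No chain of constraints connects phase 10 to phase 35 in either direction.
A valid ordering placing phase 35 before phase 10 exists, so the answer is no.

No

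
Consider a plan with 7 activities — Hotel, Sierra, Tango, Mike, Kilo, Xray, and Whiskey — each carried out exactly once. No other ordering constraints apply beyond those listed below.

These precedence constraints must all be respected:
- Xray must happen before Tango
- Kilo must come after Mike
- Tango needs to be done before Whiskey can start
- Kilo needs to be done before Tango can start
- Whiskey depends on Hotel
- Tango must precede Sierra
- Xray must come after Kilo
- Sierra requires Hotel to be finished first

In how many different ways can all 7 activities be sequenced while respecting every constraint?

The activities with no prerequisites are Hotel, Mike; any of them can be placed first.
Systematically extending each partial ordering one activity at a time and counting, there are 10 complete orderings.

10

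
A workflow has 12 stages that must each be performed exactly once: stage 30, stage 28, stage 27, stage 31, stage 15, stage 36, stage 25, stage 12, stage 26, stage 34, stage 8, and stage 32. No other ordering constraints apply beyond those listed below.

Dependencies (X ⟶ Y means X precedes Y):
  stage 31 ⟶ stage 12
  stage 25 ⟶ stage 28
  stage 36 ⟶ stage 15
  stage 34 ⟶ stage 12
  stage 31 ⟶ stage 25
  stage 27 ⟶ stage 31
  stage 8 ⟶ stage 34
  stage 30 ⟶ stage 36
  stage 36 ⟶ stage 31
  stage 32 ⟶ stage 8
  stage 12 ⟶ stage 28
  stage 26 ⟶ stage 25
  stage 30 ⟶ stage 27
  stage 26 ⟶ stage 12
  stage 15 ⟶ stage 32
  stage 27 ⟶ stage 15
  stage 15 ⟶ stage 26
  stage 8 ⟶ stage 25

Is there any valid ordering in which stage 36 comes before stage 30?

The constraints give a chain stage 30 → stage 36, which forces stage 30 before stage 36.
Hence stage 36 can never be scheduled before stage 30.

No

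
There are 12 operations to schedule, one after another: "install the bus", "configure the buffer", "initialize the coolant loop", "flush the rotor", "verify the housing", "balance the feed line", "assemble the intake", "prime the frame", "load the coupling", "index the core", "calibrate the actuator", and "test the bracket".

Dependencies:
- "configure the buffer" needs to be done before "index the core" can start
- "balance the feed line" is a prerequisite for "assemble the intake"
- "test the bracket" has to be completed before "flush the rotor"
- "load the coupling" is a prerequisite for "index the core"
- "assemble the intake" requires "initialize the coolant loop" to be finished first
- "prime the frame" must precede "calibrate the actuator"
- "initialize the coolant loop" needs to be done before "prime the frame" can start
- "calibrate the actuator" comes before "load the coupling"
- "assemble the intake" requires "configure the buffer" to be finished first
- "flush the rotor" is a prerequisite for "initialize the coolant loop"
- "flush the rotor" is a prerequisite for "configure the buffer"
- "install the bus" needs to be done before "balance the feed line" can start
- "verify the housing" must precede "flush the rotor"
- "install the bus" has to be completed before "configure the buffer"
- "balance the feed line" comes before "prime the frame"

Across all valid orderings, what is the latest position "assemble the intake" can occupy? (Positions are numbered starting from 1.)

12

No constraint forces any operation after "assemble the intake", so it can be placed last, in position 12.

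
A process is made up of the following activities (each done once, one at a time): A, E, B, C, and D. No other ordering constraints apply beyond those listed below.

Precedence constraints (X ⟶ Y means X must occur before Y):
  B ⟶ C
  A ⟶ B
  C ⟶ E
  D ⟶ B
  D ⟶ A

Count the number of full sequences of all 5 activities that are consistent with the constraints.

Only D has no prerequisites, so it must go first.
Every activity is then forced in turn, so only 1 complete ordering is consistent with the constraints.

1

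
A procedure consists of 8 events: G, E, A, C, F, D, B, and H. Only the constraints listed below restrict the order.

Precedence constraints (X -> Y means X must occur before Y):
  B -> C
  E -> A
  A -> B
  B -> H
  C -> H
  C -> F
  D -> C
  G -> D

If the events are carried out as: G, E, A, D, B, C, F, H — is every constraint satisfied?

Yes

Every stated constraint is respected: B sits at position 5, ahead of H at position 8, and each of the other listed pairs likewise has the predecessor earlier in the sequence.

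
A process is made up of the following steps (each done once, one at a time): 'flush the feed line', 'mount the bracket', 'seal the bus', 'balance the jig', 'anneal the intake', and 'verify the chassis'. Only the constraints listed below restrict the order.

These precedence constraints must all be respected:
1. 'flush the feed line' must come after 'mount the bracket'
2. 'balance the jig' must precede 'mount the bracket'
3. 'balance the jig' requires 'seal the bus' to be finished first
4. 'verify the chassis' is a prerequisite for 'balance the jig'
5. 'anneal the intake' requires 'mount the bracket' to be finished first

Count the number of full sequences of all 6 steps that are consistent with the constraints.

The steps with no prerequisites are 'seal the bus', 'verify the chassis'; any of them can be placed first.
Counting all ways to extend the partial order to a total order gives 4.

4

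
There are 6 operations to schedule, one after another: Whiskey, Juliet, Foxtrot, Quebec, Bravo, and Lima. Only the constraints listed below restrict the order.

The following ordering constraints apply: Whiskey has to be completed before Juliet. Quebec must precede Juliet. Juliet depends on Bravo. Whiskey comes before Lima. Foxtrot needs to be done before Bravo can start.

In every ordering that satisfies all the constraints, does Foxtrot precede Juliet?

Tracing the constraints gives a chain: Foxtrot → Bravo → Juliet.
So Foxtrot must precede Juliet in any valid ordering.

Yes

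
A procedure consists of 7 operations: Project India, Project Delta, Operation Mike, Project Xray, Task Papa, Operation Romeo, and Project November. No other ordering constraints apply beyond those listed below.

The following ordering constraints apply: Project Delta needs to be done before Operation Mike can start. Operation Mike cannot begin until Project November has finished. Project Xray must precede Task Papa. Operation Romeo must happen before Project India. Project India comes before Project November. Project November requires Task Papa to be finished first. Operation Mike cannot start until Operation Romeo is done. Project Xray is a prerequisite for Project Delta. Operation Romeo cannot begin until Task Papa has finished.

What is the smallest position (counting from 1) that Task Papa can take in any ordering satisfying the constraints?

The only operation forced before Task Papa (directly or transitively) is Project Xray.
With 1 mandatory predecessor, the earliest Task Papa can sit is position 1+1 = 2, and placing just that one first achieves it.

2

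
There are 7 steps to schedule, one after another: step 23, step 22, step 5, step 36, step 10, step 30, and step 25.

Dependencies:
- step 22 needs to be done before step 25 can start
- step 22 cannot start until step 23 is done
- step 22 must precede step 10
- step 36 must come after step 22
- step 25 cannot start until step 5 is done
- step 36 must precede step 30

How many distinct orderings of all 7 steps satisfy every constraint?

The steps with no prerequisites are step 23, step 5; any of them can be placed first.
Counting all ways to extend the partial order to a total order gives 54.

54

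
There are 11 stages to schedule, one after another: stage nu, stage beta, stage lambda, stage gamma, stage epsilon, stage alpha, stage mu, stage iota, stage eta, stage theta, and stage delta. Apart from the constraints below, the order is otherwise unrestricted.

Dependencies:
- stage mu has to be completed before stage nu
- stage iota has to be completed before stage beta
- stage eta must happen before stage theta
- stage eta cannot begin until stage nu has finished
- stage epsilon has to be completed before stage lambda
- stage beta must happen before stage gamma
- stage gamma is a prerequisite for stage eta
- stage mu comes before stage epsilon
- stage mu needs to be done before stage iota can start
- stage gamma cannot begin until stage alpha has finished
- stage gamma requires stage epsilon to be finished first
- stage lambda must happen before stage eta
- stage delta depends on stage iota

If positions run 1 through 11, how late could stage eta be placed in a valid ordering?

Following the constraints forward from stage eta, its only required successor is stage theta.
So at least 1 stage follows stage eta, putting stage eta no later than position 10. That position is achievable by scheduling everything else first.

10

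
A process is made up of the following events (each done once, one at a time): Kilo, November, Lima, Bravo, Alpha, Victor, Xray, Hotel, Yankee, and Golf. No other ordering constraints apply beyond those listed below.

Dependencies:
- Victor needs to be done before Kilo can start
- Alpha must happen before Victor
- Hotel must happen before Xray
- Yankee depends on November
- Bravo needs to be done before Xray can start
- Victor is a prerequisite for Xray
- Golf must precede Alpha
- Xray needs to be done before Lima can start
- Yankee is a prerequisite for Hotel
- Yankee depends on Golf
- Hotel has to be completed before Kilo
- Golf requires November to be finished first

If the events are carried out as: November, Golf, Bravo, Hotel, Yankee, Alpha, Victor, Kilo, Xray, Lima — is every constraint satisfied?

No

Here Yankee comes after Hotel.
That contradicts the constraint that Yankee must precede Hotel.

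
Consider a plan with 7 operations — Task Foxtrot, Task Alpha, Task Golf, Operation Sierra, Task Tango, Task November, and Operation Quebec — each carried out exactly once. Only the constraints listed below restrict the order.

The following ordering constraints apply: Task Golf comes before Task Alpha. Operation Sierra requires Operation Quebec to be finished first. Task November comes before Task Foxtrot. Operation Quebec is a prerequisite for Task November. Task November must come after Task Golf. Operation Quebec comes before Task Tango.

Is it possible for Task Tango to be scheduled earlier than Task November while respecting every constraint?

Yes

The constraints leave Task Tango and Task November unordered relative to each other; nothing requires Task November earlier.
So a valid ordering placing Task Tango earlier than Task November exists.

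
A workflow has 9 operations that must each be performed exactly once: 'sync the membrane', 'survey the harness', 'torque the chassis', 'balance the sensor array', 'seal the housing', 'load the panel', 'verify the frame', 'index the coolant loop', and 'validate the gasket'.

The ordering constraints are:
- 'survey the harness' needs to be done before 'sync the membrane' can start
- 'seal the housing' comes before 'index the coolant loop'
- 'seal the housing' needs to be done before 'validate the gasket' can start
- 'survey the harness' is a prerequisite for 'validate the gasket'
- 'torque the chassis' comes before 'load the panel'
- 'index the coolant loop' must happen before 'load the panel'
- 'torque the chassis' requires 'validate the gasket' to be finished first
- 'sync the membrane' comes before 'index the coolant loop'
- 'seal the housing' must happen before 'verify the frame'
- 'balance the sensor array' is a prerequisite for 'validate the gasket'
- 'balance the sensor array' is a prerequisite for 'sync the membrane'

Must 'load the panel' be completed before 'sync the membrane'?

In fact the dependencies run the other way: 'sync the membrane' → 'index the coolant loop' → 'load the panel'.
So 'load the panel' does not have to come before 'sync the membrane' — it cannot.

No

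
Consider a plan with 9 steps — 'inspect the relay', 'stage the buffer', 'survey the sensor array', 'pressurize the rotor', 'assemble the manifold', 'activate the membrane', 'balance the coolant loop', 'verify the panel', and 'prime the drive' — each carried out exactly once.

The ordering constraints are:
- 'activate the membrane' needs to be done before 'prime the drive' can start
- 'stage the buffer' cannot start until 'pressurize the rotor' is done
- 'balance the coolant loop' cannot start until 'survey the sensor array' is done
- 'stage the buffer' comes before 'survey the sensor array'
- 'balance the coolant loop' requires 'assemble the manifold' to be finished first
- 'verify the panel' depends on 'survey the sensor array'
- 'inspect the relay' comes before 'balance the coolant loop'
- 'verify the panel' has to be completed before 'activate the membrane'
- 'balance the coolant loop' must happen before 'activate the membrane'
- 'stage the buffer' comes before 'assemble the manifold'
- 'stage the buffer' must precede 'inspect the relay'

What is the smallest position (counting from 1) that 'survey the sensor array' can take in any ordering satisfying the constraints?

Every step that must precede 'survey the sensor array' has to come before it. Tracing all chains that end at 'survey the sensor array', those steps are: 'stage the buffer', 'pressurize the rotor' — 2 in total.
With 2 mandatory predecessors, the earliest 'survey the sensor array' can sit is position 2+1 = 3, and placing just those 2 first achieves it.

3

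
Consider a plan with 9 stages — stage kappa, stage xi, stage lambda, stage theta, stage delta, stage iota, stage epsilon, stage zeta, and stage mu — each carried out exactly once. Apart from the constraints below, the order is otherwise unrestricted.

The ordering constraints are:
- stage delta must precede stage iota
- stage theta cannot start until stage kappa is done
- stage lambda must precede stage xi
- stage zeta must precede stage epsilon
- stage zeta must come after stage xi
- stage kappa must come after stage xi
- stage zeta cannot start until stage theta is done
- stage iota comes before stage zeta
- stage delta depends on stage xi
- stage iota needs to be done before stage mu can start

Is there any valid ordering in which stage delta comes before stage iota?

Yes

Every valid ordering already has stage delta before stage iota (the constraints require it), so in particular at least one does.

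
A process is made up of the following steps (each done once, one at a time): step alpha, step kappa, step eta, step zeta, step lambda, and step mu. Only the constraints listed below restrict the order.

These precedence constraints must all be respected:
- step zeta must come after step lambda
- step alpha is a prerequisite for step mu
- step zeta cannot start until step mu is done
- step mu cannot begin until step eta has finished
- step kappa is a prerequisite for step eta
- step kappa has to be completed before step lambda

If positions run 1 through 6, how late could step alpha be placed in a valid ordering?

The steps that are forced after step alpha, directly or by a chain of constraints, are step zeta, step mu. That's 2 steps.
So at least 2 steps follow step alpha, putting step alpha no later than position 4. That position is achievable by scheduling everything else first.

4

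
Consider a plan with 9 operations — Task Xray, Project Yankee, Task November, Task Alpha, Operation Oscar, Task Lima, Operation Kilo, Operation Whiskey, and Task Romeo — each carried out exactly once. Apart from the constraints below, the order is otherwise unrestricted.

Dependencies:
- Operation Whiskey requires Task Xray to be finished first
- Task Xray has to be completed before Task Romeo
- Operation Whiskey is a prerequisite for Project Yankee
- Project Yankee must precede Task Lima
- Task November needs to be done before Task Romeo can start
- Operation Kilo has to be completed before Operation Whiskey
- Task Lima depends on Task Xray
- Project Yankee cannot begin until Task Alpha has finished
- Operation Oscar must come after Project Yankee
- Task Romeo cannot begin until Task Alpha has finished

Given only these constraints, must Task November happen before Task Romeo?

Yes

Tracing the constraints gives a chain: Task November → Task Romeo.
So Task November must precede Task Romeo in any valid ordering.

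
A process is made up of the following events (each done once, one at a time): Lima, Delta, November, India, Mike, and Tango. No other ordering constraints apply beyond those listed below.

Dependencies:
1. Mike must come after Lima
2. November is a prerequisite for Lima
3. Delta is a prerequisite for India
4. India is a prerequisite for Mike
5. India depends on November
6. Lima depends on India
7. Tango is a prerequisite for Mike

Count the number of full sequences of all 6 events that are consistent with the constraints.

10

The events with no prerequisites are Delta, November, Tango; any of them can be placed first.
Enumerating by repeatedly choosing an available event (one whose prerequisites are all placed) gives 10 distinct complete orderings.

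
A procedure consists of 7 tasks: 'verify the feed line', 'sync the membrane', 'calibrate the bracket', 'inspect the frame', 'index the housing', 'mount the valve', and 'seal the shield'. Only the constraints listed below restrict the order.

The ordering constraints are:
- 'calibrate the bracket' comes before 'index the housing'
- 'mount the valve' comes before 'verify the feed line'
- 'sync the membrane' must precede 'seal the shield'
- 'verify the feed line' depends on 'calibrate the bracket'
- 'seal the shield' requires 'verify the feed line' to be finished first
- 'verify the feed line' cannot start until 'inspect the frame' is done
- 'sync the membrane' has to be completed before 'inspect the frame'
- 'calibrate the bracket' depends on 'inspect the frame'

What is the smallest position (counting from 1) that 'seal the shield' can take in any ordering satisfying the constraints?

The tasks that are forced before 'seal the shield', directly or transitively, are 'verify the feed line', 'sync the membrane', 'calibrate the bracket', 'inspect the frame', 'mount the valve'. That's 5 tasks.
So at minimum 5 tasks come before 'seal the shield', putting 'seal the shield' no earlier than position 6. That position is achievable by scheduling exactly those predecessors first.

6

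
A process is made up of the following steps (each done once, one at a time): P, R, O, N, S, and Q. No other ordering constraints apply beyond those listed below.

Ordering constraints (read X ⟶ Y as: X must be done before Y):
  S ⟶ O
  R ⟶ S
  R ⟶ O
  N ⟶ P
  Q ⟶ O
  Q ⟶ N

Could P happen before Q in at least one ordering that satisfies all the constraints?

There is a dependency chain Q → N → P, so P always comes after Q.
So no valid ordering can have P before Q.

No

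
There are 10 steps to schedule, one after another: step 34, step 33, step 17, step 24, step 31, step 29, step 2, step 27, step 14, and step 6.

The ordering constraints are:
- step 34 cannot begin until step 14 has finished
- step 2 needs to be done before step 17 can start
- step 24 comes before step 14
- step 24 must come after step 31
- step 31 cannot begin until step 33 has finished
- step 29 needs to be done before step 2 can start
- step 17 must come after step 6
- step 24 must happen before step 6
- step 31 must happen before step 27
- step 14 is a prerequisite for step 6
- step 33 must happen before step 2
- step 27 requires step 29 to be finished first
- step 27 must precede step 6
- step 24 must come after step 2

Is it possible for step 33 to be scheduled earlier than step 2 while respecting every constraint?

The constraints force step 33 before step 2, so yes — every valid ordering has step 33 earlier.

Yes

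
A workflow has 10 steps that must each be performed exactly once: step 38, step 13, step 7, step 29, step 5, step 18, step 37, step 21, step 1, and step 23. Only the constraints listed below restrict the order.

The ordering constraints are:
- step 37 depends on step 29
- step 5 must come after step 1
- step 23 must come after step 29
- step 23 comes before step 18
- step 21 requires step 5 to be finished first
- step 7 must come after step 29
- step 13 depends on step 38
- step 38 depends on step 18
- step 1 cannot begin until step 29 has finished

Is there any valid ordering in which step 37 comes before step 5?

Nothing in the constraints forces step 5 before step 37 — there is no chain from step 5 to step 37.
That means at least one valid schedule has step 37 before step 5.

Yes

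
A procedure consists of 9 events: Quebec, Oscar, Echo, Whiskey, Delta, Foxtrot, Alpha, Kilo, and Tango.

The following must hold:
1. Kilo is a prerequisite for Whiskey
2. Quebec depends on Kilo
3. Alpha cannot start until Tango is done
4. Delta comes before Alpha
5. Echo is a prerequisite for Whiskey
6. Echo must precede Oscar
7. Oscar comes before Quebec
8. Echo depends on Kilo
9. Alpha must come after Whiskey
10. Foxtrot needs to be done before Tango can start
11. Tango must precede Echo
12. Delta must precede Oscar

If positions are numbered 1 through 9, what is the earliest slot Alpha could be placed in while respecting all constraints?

The events that are forced before Alpha, directly or transitively, are Echo, Whiskey, Delta, Foxtrot, Kilo, Tango. That's 6 events.
So at minimum 6 events come before Alpha, putting Alpha no earlier than position 7. That position is achievable by scheduling exactly those predecessors first.

7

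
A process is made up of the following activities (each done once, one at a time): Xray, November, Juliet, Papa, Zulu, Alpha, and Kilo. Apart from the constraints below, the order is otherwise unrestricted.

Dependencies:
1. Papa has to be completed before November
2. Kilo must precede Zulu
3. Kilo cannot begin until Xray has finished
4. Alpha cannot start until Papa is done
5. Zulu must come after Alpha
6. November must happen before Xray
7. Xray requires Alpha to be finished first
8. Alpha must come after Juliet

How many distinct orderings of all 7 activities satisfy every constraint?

2 activities have no prerequisites (Juliet, Papa), so any of them could come first.
Systematically extending each partial ordering one activity at a time and counting, there are 5 complete orderings.

5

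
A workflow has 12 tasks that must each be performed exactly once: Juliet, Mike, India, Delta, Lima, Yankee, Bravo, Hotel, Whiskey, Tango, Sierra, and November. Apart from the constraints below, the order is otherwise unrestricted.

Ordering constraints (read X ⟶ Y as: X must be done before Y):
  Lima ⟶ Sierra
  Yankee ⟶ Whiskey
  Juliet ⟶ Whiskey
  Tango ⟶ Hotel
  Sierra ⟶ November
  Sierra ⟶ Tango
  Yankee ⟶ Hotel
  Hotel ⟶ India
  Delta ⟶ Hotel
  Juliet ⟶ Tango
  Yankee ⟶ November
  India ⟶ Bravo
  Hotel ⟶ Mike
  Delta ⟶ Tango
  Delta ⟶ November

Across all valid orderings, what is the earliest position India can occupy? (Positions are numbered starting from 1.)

8

The tasks that are forced before India, directly or transitively, are Juliet, Delta, Lima, Yankee, Hotel, Tango, Sierra. That's 7 tasks.
With 7 mandatory predecessors, the earliest India can sit is position 7+1 = 8, and placing just those 7 first achieves it.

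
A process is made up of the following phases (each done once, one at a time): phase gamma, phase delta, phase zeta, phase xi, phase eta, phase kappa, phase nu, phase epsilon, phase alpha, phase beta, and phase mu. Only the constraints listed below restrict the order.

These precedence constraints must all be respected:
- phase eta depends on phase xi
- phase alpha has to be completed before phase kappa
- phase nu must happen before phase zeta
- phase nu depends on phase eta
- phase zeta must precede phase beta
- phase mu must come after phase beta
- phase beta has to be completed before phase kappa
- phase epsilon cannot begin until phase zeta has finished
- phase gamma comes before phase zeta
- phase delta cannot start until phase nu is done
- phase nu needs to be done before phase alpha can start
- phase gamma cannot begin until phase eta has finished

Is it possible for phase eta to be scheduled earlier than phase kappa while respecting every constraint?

Yes

The constraints force phase eta before phase kappa, so yes — every valid ordering has phase eta earlier.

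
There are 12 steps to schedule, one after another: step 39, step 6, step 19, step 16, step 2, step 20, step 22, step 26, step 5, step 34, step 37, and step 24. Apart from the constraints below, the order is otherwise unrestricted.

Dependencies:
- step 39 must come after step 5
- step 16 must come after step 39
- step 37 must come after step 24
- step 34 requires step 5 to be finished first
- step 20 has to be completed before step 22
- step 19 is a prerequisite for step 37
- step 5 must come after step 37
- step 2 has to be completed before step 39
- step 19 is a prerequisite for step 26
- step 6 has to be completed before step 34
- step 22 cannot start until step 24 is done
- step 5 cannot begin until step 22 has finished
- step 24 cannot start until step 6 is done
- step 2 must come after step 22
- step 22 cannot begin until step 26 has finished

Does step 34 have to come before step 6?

There is a chain step 6 → step 34, which puts step 6 before step 34.
So step 34 does not have to come before step 6 — it cannot.

No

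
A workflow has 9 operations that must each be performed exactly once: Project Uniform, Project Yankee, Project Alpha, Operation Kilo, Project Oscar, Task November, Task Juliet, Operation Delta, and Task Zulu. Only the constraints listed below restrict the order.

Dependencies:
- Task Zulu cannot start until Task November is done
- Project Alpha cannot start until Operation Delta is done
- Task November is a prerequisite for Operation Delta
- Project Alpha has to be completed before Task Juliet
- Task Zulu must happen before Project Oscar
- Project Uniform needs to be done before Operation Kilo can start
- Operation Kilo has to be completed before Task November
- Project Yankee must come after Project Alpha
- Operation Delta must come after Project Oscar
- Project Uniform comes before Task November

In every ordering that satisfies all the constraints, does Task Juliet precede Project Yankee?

No

Task Juliet and Project Yankee are not related by any chain of constraints.
A valid ordering placing Project Yankee before Task Juliet exists, so the answer is no.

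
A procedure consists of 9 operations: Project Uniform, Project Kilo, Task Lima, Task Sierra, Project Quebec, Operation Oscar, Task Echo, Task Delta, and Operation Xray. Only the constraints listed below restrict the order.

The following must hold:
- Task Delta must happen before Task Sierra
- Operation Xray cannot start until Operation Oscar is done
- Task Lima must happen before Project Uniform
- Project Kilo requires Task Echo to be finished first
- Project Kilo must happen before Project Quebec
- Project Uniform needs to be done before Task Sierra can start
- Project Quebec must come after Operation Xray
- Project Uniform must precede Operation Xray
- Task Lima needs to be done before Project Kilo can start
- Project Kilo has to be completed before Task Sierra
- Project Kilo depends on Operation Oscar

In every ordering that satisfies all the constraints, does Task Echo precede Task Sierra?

Yes

There is a constraint chain Task Echo → Project Kilo → Task Sierra.
Hence Task Echo necessarily comes before Task Sierra.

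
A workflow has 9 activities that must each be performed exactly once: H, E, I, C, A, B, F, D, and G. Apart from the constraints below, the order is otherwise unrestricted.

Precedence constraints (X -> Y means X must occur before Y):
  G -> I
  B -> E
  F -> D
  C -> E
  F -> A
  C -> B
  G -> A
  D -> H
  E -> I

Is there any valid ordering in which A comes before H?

No chain of constraints runs from H to A, so H is not required to come first.
That means at least one valid schedule has A before H.

Yes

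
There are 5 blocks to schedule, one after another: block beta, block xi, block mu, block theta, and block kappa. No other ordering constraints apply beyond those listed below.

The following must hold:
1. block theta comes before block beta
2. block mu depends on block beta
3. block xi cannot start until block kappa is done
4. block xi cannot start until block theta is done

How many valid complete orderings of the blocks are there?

9

The blocks with no prerequisites are block theta, block kappa; any of them can be placed first.
Systematically extending each partial ordering one block at a time and counting, there are 9 complete orderings.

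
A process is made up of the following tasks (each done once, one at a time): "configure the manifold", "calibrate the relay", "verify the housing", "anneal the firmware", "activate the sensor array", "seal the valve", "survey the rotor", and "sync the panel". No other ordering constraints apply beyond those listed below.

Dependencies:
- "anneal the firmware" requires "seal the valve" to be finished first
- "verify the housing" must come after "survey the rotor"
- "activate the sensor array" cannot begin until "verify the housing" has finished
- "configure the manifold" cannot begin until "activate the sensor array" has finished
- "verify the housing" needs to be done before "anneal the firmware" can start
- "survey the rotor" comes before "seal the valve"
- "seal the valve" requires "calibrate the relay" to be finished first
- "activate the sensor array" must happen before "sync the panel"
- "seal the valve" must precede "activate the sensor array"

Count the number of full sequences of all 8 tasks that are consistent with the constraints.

40

The tasks with no prerequisites are "calibrate the relay", "survey the rotor"; any of them can be placed first.
Enumerating by repeatedly choosing an available task (one whose prerequisites are all placed) gives 40 distinct complete orderings.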